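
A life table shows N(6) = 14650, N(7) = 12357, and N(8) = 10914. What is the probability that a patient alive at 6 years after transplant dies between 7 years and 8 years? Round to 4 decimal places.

0.0985

This is the probability of reaching 7 but not 8, conditional on being alive at 6: (N(7) − N(8)) / N(6).
= (12357 − 10914) / 14650 = 1443 / 14650 = 0.098498.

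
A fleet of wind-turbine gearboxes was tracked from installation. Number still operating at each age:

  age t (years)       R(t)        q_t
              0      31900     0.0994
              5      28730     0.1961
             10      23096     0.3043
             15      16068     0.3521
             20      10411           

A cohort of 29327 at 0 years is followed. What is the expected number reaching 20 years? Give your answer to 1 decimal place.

9571.3

The relevant probability is 10411/31900 = 0.326364.
Expected number = 29327 × 0.326364 = 9571.3.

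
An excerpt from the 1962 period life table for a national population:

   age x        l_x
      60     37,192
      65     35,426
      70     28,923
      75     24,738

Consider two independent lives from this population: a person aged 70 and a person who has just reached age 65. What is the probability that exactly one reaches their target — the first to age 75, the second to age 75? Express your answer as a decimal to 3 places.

0.359

p₁ = l_75/l_70 = 24,738/28,923 = 0.855305; p₂ = l_75/l_65 = 24,738/35,426 = 0.698301.
P(exactly one) = p₁(1−p₂) + (1−p₁)p₂ = 0.258045 + 0.101041 = 0.359085.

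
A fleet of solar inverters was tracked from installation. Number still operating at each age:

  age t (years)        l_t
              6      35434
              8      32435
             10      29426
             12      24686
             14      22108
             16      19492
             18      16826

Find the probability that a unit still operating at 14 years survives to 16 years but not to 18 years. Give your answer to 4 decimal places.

This is the probability of reaching 16 but not 18, conditional on being operational at 14: (l_16 − l_18) / l_14.
= (19492 − 16826) / 22108 = 2666 / 22108 = 0.120590.

0.1206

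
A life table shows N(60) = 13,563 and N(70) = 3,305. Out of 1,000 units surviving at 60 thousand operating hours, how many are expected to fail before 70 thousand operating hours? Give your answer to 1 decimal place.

The relevant probability is 1 − 3,305/13,563 = 0.756322.
Expected number = 1,000 × 0.756322 = 756.3.

756.3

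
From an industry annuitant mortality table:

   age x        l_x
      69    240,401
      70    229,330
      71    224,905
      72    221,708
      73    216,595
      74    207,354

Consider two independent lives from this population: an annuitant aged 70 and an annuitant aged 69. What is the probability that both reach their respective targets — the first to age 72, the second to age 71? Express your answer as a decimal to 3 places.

p₁ = l_72/l_70 = 221,708/229,330 = 0.966764; p₂ = l_71/l_69 = 224,905/240,401 = 0.935541.
P(both) = p₁ × p₂ = 0.966764 × 0.935541 = 0.904447.

0.904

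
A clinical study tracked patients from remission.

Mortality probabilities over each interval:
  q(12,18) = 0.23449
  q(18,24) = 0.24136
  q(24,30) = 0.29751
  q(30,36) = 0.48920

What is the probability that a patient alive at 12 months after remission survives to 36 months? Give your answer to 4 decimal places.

0.2084

P(survive 12→36) = (1 − 0.23449) × (1 − 0.24136) × (1 − 0.29751) × (1 − 0.48920).
= 0.76551 × 0.75864 × 0.70249 × 0.51080 = 0.208390.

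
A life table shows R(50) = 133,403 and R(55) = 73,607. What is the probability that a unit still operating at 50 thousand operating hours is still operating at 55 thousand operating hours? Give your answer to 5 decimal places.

0.55176

The conditional survival probability is R(55)/R(50) = 73,607/133,403 = 0.551764.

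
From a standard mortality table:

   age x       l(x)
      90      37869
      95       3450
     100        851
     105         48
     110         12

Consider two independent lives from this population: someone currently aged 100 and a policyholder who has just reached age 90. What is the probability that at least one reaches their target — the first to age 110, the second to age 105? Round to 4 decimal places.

p₁ = l(110)/l(100) = 12/851 = 0.014101; p₂ = l(105)/l(90) = 48/37869 = 0.001268.
P(at least one) = 1 − (1−p₁)(1−p₂) = 1 − 0.985899 × 0.998732 = 0.015351.

0.0154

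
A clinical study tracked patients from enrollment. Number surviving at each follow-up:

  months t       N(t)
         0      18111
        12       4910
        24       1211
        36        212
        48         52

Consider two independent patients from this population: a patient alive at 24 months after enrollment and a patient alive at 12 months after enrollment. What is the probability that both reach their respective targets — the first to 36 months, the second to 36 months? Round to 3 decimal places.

p₁ = N(36)/N(24) = 212/1211 = 0.175062; p₂ = N(36)/N(12) = 212/4910 = 0.043177.
P(both) = p₁ × p₂ = 0.175062 × 0.043177 = 0.007559.

0.008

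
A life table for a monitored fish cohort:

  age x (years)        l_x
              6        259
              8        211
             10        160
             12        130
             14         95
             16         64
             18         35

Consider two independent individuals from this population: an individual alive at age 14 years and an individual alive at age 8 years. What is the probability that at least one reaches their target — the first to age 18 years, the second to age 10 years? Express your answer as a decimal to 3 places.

p₁ = l_18/l_14 = 35/95 = 0.368421; p₂ = l_10/l_8 = 160/211 = 0.758294.
P(at least one) = 1 − (1−p₁)(1−p₂) = 1 − 0.631579 × 0.241706 = 0.847344.

0.847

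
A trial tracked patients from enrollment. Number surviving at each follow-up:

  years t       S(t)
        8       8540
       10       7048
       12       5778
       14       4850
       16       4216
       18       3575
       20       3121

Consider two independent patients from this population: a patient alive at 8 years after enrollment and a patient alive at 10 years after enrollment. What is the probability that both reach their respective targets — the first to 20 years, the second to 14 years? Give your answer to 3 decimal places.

p₁ = S(20)/S(8) = 3121/8540 = 0.365457; p₂ = S(14)/S(10) = 4850/7048 = 0.688138.
P(both) = p₁ × p₂ = 0.365457 × 0.688138 = 0.251485.

0.251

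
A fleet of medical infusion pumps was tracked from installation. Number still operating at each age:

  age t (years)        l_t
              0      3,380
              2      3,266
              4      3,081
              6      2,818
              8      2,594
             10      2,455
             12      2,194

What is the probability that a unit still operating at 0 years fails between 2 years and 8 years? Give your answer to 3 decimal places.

0.199

This is the probability of reaching 2 but not 8, conditional on being operational at 0: (l_2 − l_8) / l_0.
= (3,266 − 2,594) / 3,380 = 672 / 3,380 = 0.198817.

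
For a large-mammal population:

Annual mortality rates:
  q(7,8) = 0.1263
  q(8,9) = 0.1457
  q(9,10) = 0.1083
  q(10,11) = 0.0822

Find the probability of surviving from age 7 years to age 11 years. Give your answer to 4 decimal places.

0.6109

Survival from 7 to 11 is the product of surviving each interval: (1 − 0.1263) × (1 − 0.1457) × (1 − 0.1083) × (1 − 0.0822).
= 0.8737 × 0.8543 × 0.8917 × 0.9178 = 0.610857.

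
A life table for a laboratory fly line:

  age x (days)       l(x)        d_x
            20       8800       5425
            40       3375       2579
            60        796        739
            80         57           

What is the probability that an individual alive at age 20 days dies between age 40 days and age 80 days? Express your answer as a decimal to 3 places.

This is the probability of reaching 40 but not 80, conditional on being alive at 20: (l(40) − l(80)) / l(20).
= (3375 − 57) / 8800 = 3318 / 8800 = 0.377045.

0.377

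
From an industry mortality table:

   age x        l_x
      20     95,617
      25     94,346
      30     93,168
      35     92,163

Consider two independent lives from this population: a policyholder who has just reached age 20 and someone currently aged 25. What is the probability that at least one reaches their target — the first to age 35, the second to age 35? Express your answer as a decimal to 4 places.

0.9992

p₁ = l_35/l_20 = 92,163/95,617 = 0.963877; p₂ = l_35/l_25 = 92,163/94,346 = 0.976862.
P(at least one) = 1 − (1−p₁)(1−p₂) = 1 − 0.036123 × 0.023138 = 0.999164.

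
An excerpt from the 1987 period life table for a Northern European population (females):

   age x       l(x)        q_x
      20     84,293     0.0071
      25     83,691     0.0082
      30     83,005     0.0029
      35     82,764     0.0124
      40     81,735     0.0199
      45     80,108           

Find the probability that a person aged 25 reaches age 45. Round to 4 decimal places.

The conditional survival probability is l(45)/l(25) = 80,108/83,691 = 0.957188.

0.9572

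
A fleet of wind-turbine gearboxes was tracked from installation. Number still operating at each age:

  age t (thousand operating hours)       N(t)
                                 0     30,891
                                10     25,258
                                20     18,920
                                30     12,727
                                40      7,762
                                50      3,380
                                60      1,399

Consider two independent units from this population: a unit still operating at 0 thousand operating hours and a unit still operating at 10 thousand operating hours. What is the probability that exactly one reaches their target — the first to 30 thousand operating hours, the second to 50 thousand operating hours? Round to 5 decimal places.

p₁ = N(30)/N(0) = 12,727/30,891 = 0.411997; p₂ = N(50)/N(10) = 3,380/25,258 = 0.133819.
P(exactly one) = p₁(1−p₂) + (1−p₁)p₂ = 0.356864 + 0.078686 = 0.435550.

0.43555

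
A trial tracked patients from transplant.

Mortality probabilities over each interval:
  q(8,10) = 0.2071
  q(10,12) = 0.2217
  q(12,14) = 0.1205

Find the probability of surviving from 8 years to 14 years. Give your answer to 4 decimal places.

0.5428

Chaining the interval survival probabilities: (1 − 0.2071) × (1 − 0.2217) × (1 − 0.1205).
= 0.7929 × 0.7783 × 0.8795 = 0.542752.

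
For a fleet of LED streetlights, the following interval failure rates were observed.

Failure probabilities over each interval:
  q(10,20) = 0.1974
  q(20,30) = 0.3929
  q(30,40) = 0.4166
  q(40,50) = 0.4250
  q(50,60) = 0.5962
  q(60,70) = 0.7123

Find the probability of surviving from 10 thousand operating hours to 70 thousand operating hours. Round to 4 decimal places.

Survival from 10 to 70 is the product of surviving each interval: (1 − 0.1974) × (1 − 0.3929) × (1 − 0.4166) × (1 − 0.4250) × (1 − 0.5962) × (1 − 0.7123).
= 0.8026 × 0.6071 × 0.5834 × 0.5750 × 0.4038 × 0.2877 = 0.018989.

0.0190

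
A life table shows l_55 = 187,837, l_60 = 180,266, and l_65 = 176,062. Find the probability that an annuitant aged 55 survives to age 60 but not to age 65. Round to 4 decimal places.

We want 5|5q55 = (l_60 − l_65)/l_55.
This is the probability of reaching 60 but not 65, conditional on being alive at 55: (l_60 − l_65) / l_55.
= (180,266 − 176,062) / 187,837 = 4,204 / 187,837 = 0.022381.

0.0224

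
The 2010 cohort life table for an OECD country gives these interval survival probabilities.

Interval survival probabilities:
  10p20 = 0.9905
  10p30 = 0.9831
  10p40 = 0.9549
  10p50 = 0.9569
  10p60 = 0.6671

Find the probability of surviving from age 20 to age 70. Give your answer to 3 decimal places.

0.594

The overall survival probability is 0.9905 × 0.9831 × 0.9549 × 0.9569 × 0.6671.
= 0.593564.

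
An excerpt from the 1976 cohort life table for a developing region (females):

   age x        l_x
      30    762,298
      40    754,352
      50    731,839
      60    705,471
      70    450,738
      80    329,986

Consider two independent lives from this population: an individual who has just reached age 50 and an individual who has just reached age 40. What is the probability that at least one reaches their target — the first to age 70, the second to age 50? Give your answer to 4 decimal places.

0.9885

p₁ = l_70/l_50 = 450,738/731,839 = 0.615898; p₂ = l_50/l_40 = 731,839/754,352 = 0.970156.
P(at least one) = 1 − (1−p₁)(1−p₂) = 1 − 0.384102 × 0.029844 = 0.988537.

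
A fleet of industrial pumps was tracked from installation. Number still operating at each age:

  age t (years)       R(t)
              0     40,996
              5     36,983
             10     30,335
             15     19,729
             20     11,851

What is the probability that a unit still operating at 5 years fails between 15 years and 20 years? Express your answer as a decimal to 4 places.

0.2130

This is the probability of reaching 15 but not 20, conditional on being operational at 5: (R(15) − R(20)) / R(5).
= (19,729 − 11,851) / 36,983 = 7,878 / 36,983 = 0.213017.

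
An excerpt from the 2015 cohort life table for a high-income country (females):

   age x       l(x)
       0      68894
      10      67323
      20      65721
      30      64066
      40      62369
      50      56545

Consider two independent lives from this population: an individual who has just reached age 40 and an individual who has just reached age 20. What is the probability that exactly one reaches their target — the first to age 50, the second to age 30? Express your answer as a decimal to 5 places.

0.11386

p₁ = l(50)/l(40) = 56545/62369 = 0.906620; p₂ = l(30)/l(20) = 64066/65721 = 0.974818.
P(exactly one) = p₁(1−p₂) + (1−p₁)p₂ = 0.022831 + 0.091029 = 0.113859.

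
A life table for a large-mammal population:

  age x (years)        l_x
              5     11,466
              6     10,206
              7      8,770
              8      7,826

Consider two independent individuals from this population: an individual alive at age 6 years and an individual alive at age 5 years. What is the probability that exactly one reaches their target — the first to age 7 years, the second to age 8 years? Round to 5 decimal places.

0.36883

p₁ = l_7/l_6 = 8,770/10,206 = 0.859298; p₂ = l_8/l_5 = 7,826/11,466 = 0.682540.
P(exactly one) = p₁(1−p₂) + (1−p₁)p₂ = 0.272793 + 0.096035 = 0.368827.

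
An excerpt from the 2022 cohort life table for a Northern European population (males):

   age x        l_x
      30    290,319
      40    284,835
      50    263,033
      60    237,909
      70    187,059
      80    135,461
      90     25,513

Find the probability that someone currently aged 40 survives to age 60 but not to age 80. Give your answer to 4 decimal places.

This is the probability of reaching 60 but not 80, conditional on being alive at 40: (l_60 − l_80) / l_40.
= (237,909 − 135,461) / 284,835 = 102,448 / 284,835 = 0.359675.

0.3597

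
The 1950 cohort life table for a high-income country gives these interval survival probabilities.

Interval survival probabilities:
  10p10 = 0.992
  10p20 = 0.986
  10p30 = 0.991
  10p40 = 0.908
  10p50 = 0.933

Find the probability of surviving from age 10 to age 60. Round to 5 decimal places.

0.82116

Chaining the interval survival probabilities: 0.992 × 0.986 × 0.991 × 0.908 × 0.933.
= 0.821164.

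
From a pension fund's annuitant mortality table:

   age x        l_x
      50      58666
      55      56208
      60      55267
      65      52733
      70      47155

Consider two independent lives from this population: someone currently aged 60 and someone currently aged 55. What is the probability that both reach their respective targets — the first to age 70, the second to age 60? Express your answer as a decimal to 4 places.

p₁ = l_70/l_60 = 47155/55267 = 0.853222; p₂ = l_60/l_55 = 55267/56208 = 0.983259.
P(both) = p₁ × p₂ = 0.853222 × 0.983259 = 0.838938.

0.8389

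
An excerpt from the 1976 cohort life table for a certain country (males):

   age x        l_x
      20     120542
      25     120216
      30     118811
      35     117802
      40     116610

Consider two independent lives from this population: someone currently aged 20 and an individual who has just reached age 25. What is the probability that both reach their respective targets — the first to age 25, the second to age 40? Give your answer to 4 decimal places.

0.9674

p₁ = l_25/l_20 = 120216/120542 = 0.997296; p₂ = l_40/l_25 = 116610/120216 = 0.970004.
P(both) = p₁ × p₂ = 0.997296 × 0.970004 = 0.967381.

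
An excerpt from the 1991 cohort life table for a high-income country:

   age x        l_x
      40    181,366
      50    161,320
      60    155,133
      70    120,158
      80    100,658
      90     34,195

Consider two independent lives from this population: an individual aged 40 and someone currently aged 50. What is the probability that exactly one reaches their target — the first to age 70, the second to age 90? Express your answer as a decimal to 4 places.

p₁ = l_70/l_40 = 120,158/181,366 = 0.662517; p₂ = l_90/l_50 = 34,195/161,320 = 0.211970.
P(exactly one) = p₁(1−p₂) + (1−p₁)p₂ = 0.522083 + 0.071536 = 0.593620.

0.5936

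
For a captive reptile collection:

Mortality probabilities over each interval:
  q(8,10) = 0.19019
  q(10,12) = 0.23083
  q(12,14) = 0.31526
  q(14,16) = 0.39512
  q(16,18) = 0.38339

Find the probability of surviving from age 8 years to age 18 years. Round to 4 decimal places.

The overall survival probability is (1 − 0.19019) × (1 − 0.23083) × (1 − 0.31526) × (1 − 0.39512) × (1 − 0.38339).
= 0.80981 × 0.76917 × 0.68474 × 0.60488 × 0.61661 = 0.159078.

0.1591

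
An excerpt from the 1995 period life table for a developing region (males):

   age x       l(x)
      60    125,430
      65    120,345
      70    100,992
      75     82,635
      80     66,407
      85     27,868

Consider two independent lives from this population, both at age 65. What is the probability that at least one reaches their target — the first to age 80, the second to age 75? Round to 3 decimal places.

0.860

p₁ = l(80)/l(65) = 66,407/120,345 = 0.551805; p₂ = l(75)/l(65) = 82,635/120,345 = 0.686651.
P(at least one) = 1 − (1−p₁)(1−p₂) = 1 − 0.448195 × 0.313349 = 0.859559.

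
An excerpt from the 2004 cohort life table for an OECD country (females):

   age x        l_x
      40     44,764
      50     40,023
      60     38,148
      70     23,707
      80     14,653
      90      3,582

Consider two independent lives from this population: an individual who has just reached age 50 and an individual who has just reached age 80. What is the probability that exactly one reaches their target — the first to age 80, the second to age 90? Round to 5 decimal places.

0.43157

p₁ = l_80/l_50 = 14,653/40,023 = 0.366114; p₂ = l_90/l_80 = 3,582/14,653 = 0.244455.
P(exactly one) = p₁(1−p₂) + (1−p₁)p₂ = 0.276616 + 0.154957 = 0.431572.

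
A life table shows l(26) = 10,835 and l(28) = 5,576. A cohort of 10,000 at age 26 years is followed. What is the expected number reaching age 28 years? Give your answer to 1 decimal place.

The relevant probability is 5,576/10,835 = 0.514629.
Expected number = 10,000 × 0.514629 = 5146.3.

5146.3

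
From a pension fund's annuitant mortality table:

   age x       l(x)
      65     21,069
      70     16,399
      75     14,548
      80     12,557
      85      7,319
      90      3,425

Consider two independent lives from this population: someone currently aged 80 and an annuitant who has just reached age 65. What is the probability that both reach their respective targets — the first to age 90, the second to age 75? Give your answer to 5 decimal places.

p₁ = l(90)/l(80) = 3,425/12,557 = 0.272756; p₂ = l(75)/l(65) = 14,548/21,069 = 0.690493.
P(both) = p₁ × p₂ = 0.272756 × 0.690493 = 0.188336.

0.18834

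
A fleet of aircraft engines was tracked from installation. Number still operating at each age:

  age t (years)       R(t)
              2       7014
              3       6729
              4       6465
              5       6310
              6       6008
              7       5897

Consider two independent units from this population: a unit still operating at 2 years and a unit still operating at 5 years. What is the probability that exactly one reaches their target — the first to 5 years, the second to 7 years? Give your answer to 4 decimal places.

0.1527

p₁ = R(5)/R(2) = 6310/7014 = 0.899629; p₂ = R(7)/R(5) = 5897/6310 = 0.934548.
P(exactly one) = p₁(1−p₂) + (1−p₁)p₂ = 0.058883 + 0.093802 = 0.152684.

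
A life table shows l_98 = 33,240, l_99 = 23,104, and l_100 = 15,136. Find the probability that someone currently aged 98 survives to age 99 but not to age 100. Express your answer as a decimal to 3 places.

This is the probability of reaching 99 but not 100, conditional on being alive at 98: (l_99 − l_100) / l_98.
= (23,104 − 15,136) / 33,240 = 7,968 / 33,240 = 0.239711.

0.240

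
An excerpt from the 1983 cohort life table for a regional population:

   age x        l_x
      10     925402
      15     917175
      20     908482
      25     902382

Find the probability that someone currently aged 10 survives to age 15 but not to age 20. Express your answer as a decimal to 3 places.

We want 5|5q10 = (l_15 − l_20)/l_10.
This is the probability of reaching 15 but not 20, conditional on being alive at 10: (l_15 − l_20) / l_10.
= (917175 − 908482) / 925402 = 8693 / 925402 = 0.009394.

0.009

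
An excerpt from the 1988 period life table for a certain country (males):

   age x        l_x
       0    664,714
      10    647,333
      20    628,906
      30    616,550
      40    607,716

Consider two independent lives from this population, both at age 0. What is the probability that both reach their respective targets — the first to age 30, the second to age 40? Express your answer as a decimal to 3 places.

0.848

p₁ = l_30/l_0 = 616,550/664,714 = 0.927542; p₂ = l_40/l_0 = 607,716/664,714 = 0.914252.
P(both) = p₁ × p₂ = 0.927542 × 0.914252 = 0.848007.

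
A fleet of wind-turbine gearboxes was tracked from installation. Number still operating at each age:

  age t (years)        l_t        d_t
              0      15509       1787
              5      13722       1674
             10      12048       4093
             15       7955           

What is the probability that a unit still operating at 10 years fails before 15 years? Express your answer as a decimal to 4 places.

P(fail before 15 | operational at 10) = 1 − l_15/l_10 = 1 − 7955/12048 = (4093)/12048 = 0.339724.

0.3397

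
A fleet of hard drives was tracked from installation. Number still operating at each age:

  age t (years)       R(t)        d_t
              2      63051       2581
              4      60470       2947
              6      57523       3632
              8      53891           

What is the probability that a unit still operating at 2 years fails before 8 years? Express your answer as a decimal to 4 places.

0.1453

P(fail before 8 | operational at 2) = 1 − R(8)/R(2) = 1 − 53891/63051 = (9160)/63051 = 0.145279.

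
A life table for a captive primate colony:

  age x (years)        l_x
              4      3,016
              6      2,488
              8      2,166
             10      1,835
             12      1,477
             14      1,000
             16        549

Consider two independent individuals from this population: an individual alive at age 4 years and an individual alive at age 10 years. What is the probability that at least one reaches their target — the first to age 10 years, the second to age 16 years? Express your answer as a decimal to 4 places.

p₁ = l_10/l_4 = 1,835/3,016 = 0.608422; p₂ = l_16/l_10 = 549/1,835 = 0.299183.
P(at least one) = 1 − (1−p₁)(1−p₂) = 1 − 0.391578 × 0.700817 = 0.725575.

0.7256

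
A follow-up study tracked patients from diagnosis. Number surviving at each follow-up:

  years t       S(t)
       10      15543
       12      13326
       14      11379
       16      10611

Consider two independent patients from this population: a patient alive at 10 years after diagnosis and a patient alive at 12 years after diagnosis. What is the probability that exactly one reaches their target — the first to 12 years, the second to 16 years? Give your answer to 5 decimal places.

0.28825

p₁ = S(12)/S(10) = 13326/15543 = 0.857363; p₂ = S(16)/S(12) = 10611/13326 = 0.796263.
P(exactly one) = p₁(1−p₂) + (1−p₁)p₂ = 0.174677 + 0.113577 = 0.288253.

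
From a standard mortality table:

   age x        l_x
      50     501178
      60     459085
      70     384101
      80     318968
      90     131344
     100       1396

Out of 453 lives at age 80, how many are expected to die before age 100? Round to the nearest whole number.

451

The relevant probability is 1 − 1396/318968 = 0.995623.
Expected number = 453 × 0.995623 = 451.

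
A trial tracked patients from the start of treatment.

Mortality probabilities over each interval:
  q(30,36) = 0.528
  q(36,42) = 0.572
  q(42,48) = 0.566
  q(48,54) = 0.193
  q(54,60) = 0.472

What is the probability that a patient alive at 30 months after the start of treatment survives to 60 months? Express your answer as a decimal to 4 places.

0.0374

P(survive 30→60) = (1 − 0.528) × (1 − 0.572) × (1 − 0.566) × (1 − 0.193) × (1 − 0.472).
= 0.472 × 0.428 × 0.434 × 0.807 × 0.528 = 0.037358.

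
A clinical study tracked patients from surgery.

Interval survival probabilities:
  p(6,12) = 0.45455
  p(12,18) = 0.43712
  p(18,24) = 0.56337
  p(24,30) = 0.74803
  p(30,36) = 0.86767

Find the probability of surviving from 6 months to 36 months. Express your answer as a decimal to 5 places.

0.07265

P(survive 6→36) = 0.45455 × 0.43712 × 0.56337 × 0.74803 × 0.86767.
= 0.072652.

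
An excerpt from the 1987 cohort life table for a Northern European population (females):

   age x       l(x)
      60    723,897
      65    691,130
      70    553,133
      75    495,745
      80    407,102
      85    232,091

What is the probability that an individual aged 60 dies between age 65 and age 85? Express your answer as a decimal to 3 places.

This is the probability of reaching 65 but not 85, conditional on being alive at 60: (l(65) − l(85)) / l(60).
= (691,130 − 232,091) / 723,897 = 459,039 / 723,897 = 0.634122.

0.634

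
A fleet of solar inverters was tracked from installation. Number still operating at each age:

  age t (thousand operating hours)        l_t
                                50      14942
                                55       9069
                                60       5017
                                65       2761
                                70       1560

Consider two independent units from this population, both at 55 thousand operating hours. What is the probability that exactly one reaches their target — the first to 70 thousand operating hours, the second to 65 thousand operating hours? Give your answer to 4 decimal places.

0.3717

p₁ = l_70/l_55 = 1560/9069 = 0.172015; p₂ = l_65/l_55 = 2761/9069 = 0.304444.
P(exactly one) = p₁(1−p₂) + (1−p₁)p₂ = 0.119646 + 0.252075 = 0.371721.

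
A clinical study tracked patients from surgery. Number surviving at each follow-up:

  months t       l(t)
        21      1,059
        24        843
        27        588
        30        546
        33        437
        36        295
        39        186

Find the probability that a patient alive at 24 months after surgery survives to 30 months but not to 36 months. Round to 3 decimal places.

0.298

This is the probability of reaching 30 but not 36, conditional on being alive at 24: (l(30) − l(36)) / l(24).
= (546 − 295) / 843 = 251 / 843 = 0.297746.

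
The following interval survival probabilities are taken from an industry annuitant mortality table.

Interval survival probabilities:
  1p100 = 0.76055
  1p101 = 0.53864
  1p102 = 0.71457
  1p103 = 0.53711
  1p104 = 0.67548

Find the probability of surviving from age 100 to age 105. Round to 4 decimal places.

0.1062

The overall survival probability is 0.76055 × 0.53864 × 0.71457 × 0.53711 × 0.67548.
= 0.106205.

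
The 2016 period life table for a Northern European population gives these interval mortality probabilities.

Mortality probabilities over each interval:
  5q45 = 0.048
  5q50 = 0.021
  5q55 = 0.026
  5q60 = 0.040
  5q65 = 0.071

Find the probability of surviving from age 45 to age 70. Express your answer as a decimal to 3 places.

0.810

25p45 = (1 − 0.048) × (1 − 0.021) × (1 − 0.026) × (1 − 0.040) × (1 − 0.071).
= 0.952 × 0.979 × 0.974 × 0.960 × 0.929 = 0.809591.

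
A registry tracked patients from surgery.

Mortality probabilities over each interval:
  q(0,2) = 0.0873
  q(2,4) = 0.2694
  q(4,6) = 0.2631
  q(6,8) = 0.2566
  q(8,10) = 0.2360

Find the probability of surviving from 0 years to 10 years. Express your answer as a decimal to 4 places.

0.2791

Chaining the interval survival probabilities: (1 − 0.0873) × (1 − 0.2694) × (1 − 0.2631) × (1 − 0.2566) × (1 − 0.2360).
= 0.9127 × 0.7306 × 0.7369 × 0.7434 × 0.7640 = 0.279082.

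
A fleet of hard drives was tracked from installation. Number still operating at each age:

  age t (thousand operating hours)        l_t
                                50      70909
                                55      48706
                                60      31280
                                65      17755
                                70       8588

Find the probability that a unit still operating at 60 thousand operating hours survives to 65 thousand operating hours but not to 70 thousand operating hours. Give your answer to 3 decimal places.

This is the probability of reaching 65 but not 70, conditional on being operational at 60: (l_65 − l_70) / l_60.
= (17755 − 8588) / 31280 = 9167 / 31280 = 0.293063.

0.293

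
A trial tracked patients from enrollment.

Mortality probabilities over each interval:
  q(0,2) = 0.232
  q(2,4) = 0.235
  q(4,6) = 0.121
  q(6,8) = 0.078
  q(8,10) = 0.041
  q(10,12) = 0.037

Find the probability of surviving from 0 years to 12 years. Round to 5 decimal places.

0.43973

P(survive 0→12) = (1 − 0.232) × (1 − 0.235) × (1 − 0.121) × (1 − 0.078) × (1 − 0.041) × (1 − 0.037).
= 0.768 × 0.765 × 0.879 × 0.922 × 0.959 × 0.963 = 0.439731.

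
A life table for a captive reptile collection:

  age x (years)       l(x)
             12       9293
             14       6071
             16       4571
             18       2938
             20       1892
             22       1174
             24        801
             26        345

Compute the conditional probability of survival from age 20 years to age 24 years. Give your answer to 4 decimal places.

0.4234

The conditional survival probability is l(24)/l(20) = 801/1892 = 0.423362.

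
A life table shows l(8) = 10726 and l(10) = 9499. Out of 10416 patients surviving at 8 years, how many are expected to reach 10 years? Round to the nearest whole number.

9224

The relevant probability is 9499/10726 = 0.885605.
Expected number = 10416 × 0.885605 = 9224.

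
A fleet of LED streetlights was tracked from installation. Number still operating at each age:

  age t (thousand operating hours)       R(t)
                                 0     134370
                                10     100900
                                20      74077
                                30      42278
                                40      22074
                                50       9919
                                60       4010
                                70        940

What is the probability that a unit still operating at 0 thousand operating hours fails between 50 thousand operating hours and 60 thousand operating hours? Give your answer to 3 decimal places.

0.044

This is the probability of reaching 50 but not 60, conditional on being operational at 0: (R(50) − R(60)) / R(0).
= (9919 − 4010) / 134370 = 5909 / 134370 = 0.043976.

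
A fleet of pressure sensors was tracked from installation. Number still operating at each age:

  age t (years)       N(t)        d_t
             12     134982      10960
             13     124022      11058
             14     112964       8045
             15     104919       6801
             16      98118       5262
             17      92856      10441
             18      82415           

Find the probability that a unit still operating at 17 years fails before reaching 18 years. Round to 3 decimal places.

P(fail before 18 | operational at 17) = 1 − N(18)/N(17) = 1 − 82415/92856 = (10441)/92856 = 0.112443.

0.112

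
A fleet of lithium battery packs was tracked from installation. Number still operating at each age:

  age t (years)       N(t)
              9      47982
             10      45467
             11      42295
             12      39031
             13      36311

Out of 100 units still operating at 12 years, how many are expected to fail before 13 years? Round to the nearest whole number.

7

The relevant probability is 1 − 36311/39031 = 0.069688.
Expected number = 100 × 0.069688 = 7.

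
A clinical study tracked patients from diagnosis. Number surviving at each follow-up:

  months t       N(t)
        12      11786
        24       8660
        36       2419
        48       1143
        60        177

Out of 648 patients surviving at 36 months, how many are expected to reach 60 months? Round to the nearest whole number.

The relevant probability is 177/2419 = 0.073171.
Expected number = 648 × 0.073171 = 47.

47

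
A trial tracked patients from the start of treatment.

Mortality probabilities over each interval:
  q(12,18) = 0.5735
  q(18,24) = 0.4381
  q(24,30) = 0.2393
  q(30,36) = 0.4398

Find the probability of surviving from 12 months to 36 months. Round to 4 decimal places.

0.1021

Chaining the interval survival probabilities: (1 − 0.5735) × (1 − 0.4381) × (1 − 0.2393) × (1 − 0.4398).
= 0.4265 × 0.5619 × 0.7607 × 0.5602 = 0.102126.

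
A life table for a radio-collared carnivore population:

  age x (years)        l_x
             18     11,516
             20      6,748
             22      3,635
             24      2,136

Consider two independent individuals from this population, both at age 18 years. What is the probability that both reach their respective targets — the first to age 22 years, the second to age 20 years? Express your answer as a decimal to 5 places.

p₁ = l_22/l_18 = 3,635/11,516 = 0.315648; p₂ = l_20/l_18 = 6,748/11,516 = 0.585967.
P(both) = p₁ × p₂ = 0.315648 × 0.585967 = 0.184959.

0.18496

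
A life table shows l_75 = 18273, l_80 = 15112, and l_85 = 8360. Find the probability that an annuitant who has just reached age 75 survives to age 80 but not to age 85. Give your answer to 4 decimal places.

We want 5|5q75 = (l_80 − l_85)/l_75.
This is the probability of reaching 80 but not 85, conditional on being alive at 75: (l_80 − l_85) / l_75.
= (15112 − 8360) / 18273 = 6752 / 18273 = 0.369507.

0.3695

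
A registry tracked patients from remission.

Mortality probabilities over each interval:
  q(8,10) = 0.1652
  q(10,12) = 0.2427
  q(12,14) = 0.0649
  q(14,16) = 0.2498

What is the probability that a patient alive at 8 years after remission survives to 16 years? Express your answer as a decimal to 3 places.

P(survive 8→16) = (1 − 0.1652) × (1 − 0.2427) × (1 − 0.0649) × (1 − 0.2498).
= 0.8348 × 0.7573 × 0.9351 × 0.7502 = 0.443492.

0.443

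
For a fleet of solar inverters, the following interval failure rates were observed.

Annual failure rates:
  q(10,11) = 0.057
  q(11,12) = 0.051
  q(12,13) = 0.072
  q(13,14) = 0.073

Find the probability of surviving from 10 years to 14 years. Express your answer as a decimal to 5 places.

P(survive 10→14) = (1 − 0.057) × (1 − 0.051) × (1 − 0.072) × (1 − 0.073).
= 0.943 × 0.949 × 0.928 × 0.927 = 0.769849.

0.76985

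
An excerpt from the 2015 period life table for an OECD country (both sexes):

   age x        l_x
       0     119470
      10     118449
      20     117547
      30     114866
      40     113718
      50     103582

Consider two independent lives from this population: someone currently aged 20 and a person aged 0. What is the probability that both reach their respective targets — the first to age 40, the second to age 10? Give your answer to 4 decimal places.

p₁ = l_40/l_20 = 113718/117547 = 0.967426; p₂ = l_10/l_0 = 118449/119470 = 0.991454.
P(both) = p₁ × p₂ = 0.967426 × 0.991454 = 0.959158.

0.9592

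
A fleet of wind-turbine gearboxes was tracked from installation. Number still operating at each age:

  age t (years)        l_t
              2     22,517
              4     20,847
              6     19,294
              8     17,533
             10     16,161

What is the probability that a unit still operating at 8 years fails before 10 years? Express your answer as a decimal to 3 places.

0.078

P(fail before 10 | operational at 8) = 1 − l_10/l_8 = 1 − 16,161/17,533 = (1,372)/17,533 = 0.078252.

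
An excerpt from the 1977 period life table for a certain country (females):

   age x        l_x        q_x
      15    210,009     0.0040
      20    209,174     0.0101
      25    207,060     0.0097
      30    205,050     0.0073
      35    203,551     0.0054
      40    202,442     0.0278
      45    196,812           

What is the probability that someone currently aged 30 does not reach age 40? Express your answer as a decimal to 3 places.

P(die before 40 | alive at 30) = 1 − l_40/l_30 = 1 − 202,442/205,050 = (2,608)/205,050 = 0.012719.

0.013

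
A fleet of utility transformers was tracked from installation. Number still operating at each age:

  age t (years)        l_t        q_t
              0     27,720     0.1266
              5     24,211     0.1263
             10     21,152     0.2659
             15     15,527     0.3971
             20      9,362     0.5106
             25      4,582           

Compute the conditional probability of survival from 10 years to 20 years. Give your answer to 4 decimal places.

0.4426

The conditional survival probability is l_20/l_10 = 9,362/21,152 = 0.442606.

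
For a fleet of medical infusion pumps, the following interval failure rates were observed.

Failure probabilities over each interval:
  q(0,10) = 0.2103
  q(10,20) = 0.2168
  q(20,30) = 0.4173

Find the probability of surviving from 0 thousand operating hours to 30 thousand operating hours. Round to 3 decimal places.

Chaining the interval survival probabilities: (1 − 0.2103) × (1 − 0.2168) × (1 − 0.4173).
= 0.7897 × 0.7832 × 0.5827 = 0.360396.

0.360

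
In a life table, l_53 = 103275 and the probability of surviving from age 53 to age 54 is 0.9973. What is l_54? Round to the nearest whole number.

l_54 = l_53 × p = 103275 × 0.9973 = 102996.

102996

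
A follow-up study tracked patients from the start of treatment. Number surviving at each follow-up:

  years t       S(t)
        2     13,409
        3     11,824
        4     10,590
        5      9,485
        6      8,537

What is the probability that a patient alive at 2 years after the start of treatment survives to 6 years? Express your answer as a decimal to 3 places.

The conditional survival probability is S(6)/S(2) = 8,537/13,409 = 0.636662.

0.637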